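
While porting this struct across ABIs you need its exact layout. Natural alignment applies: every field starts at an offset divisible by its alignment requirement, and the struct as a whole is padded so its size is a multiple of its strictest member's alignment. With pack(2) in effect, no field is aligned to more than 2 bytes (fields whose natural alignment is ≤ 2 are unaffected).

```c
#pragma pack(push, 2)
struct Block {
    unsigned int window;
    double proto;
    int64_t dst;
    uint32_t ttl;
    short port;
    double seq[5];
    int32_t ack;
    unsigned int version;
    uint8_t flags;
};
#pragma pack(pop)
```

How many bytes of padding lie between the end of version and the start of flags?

0

window at 0 (size 4, align 2) → ends 4
proto at 4 (size 8, align 2) → ends 12
dst at 12 (size 8, align 2) → ends 20
ttl at 20 (size 4, align 2) → ends 24
port at 24 (size 2, align 2) → ends 26
seq at 26 (size 40, align 2) → ends 66
ack at 66 (size 4, align 2) → ends 70
version at 70 (size 4, align 2) → ends 74
flags at 74 (size 1, align 1) → ends 75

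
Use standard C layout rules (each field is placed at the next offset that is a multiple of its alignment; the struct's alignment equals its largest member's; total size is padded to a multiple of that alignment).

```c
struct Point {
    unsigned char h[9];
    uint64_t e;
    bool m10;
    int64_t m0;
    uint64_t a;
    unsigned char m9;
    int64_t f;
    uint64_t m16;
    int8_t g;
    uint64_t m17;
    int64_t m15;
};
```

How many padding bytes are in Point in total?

0..9  h  (9B, 1-aligned)
9..16  -- padding (7B)
16..24  e  (8B, 8-aligned)
24..25  m10  (1B, 1-aligned)
25..32  -- padding (7B)
32..40  m0  (8B, 8-aligned)
40..48  a  (8B, 8-aligned)
48..49  m9  (1B, 1-aligned)
49..56  -- padding (7B)
56..64  f  (8B, 8-aligned)
64..72  m16  (8B, 8-aligned)
72..73  g  (1B, 1-aligned)
73..80  -- padding (7B)
80..88  m17  (8B, 8-aligned)
88..96  m15  (8B, 8-aligned)
sizeof = 96, alignof = 8
data bytes 68, size 96 → padding 28

28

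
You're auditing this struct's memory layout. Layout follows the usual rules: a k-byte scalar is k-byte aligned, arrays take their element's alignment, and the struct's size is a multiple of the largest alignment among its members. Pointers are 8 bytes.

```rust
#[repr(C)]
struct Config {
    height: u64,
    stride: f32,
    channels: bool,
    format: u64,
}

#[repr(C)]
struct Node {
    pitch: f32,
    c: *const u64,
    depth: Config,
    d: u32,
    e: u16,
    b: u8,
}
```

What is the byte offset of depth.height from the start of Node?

Config: height at 0 (size 8, align 8) → ends 8; stride at 8 (size 4, align 4) → ends 12; channels at 12 (size 1, align 1) → ends 13; pad 3 to align 8 for format; format at 16 (size 8, align 8) → ends 24; total 24 bytes, alignment 8
pitch at 0 (size 4, align 4) → ends 4
pad 4 to align 8 for c
c at 8 (size 8, align 8) → ends 16
depth at 16 (size 24, align 8) → ends 40
within Config: height at 0
16 + 0 = 16

16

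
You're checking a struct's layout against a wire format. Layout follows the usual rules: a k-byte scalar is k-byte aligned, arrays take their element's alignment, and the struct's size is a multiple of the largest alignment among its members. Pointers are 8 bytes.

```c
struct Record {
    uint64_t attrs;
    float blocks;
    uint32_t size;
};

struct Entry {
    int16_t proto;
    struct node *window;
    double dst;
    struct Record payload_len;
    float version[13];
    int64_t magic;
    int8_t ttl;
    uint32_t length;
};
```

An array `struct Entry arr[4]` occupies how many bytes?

448

Record: attrs at 0 (size 8, align 8) → ends 8; blocks at 8 (size 4, align 4) → ends 12; size at 12 (size 4, align 4) → ends 16; total 16 bytes, alignment 8
proto at 0 (size 2, align 2) → ends 2
pad 6 to align 8 for window
window at 8 (size 8, align 8) → ends 16
dst at 16 (size 8, align 8) → ends 24
payload_len at 24 (size 16, align 8) → ends 40
version at 40 (size 52, align 4) → ends 92
pad 4 to align 8 for magic
magic at 96 (size 8, align 8) → ends 104
ttl at 104 (size 1, align 1) → ends 105
pad 3 to align 4 for length
length at 108 (size 4, align 4) → ends 112
total 112 bytes, alignment 8
array of 4: 4 × 112 = 448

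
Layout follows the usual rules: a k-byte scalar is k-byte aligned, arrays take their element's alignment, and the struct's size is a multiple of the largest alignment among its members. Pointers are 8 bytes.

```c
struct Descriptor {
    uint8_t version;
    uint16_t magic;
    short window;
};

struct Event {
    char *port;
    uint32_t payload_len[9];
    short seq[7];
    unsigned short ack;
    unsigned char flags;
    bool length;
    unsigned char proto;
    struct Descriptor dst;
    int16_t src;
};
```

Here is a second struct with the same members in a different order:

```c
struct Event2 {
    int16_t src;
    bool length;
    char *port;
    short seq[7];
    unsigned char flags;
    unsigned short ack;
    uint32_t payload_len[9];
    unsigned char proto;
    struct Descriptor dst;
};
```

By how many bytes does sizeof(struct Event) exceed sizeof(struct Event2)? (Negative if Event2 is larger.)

Descriptor: 0..1  version  (1B, 1-aligned); 1..2  -- padding (1B); 2..4  magic  (2B, 2-aligned); 4..6  window  (2B, 2-aligned); sizeof = 6, alignof = 2
0..8  port  (8B, 8-aligned)
8..44  payload_len  (36B, 4-aligned)
44..58  seq  (14B, 2-aligned)
58..60  ack  (2B, 2-aligned)
60..61  flags  (1B, 1-aligned)
61..62  length  (1B, 1-aligned)
62..63  proto  (1B, 1-aligned)
63..64  -- padding (1B)
64..70  dst  (6B, 2-aligned)
70..72  src  (2B, 2-aligned)
sizeof = 72, alignof = 8
— Event2 —
0..2  src  (2B, 2-aligned)
2..3  length  (1B, 1-aligned)
3..8  -- padding (5B)
8..16  port  (8B, 8-aligned)
16..30  seq  (14B, 2-aligned)
30..31  flags  (1B, 1-aligned)
31..32  -- padding (1B)
32..34  ack  (2B, 2-aligned)
34..36  -- padding (2B)
36..72  payload_len  (36B, 4-aligned)
72..73  proto  (1B, 1-aligned)
73..74  -- padding (1B)
74..80  dst  (6B, 2-aligned)
sizeof = 80, alignof = 8
72 − 80 = -8

-8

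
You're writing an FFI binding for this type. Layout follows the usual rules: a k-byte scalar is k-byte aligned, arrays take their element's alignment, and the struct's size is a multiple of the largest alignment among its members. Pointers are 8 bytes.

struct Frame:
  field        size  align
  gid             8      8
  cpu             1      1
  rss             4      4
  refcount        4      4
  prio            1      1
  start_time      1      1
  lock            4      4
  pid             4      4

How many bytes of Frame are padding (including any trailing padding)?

gid at 0 (size 8, align 8) → ends 8
cpu at 8 (size 1, align 1) → ends 9
pad 3 to align 4 for rss
rss at 12 (size 4, align 4) → ends 16
refcount at 16 (size 4, align 4) → ends 20
prio at 20 (size 1, align 1) → ends 21
start_time at 21 (size 1, align 1) → ends 22
pad 2 to align 4 for lock
lock at 24 (size 4, align 4) → ends 28
pid at 28 (size 4, align 4) → ends 32
total 32 bytes, alignment 8
data bytes 27, size 32 → padding 5

5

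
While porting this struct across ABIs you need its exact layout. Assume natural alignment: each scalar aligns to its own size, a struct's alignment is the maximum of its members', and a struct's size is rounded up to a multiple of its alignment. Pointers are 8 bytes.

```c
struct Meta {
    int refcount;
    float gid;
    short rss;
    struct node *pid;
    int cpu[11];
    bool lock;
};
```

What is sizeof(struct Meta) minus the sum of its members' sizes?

0..4  refcount  (4B, 4-aligned)
4..8  gid  (4B, 4-aligned)
8..10  rss  (2B, 2-aligned)
10..16  -- padding (6B)
16..24  pid  (8B, 8-aligned)
24..68  cpu  (44B, 4-aligned)
68..69  lock  (1B, 1-aligned)
69..72  -- tail padding (3B)
sizeof = 72, alignof = 8
data bytes 63, size 72 → padding 9

9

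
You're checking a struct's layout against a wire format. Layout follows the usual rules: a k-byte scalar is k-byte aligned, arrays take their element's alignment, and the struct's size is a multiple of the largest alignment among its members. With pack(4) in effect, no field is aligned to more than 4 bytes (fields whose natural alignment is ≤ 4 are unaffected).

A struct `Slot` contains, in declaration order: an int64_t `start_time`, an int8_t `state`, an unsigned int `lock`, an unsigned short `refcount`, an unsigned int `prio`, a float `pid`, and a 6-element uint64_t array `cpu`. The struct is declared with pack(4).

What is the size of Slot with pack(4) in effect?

start_time at 0 (size 8, align 4) → ends 8
state at 8 (size 1, align 1) → ends 9
pad 3 to align 4 for lock
lock at 12 (size 4, align 4) → ends 16
refcount at 16 (size 2, align 2) → ends 18
pad 2 to align 4 for prio
prio at 20 (size 4, align 4) → ends 24
pid at 24 (size 4, align 4) → ends 28
cpu at 28 (size 48, align 4) → ends 76
total 76 bytes, alignment 4

76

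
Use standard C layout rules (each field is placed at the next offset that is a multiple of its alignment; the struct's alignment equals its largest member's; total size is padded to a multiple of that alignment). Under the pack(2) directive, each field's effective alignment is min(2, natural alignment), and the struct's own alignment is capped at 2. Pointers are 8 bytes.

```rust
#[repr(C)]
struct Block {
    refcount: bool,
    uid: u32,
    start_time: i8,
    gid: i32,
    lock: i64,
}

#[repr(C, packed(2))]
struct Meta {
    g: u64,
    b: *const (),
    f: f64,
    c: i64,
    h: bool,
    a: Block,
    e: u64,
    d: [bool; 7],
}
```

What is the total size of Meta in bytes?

74 bytes

Block: 0..1  refcount  (1B, 1-aligned); 1..4  -- padding (3B); 4..8  uid  (4B, 4-aligned); 8..9  start_time  (1B, 1-aligned); 9..12  -- padding (3B); 12..16  gid  (4B, 4-aligned); 16..24  lock  (8B, 8-aligned); sizeof = 24, alignof = 8
0..8  g  (8B, 2-aligned)
8..16  b  (8B, 2-aligned)
16..24  f  (8B, 2-aligned)
24..32  c  (8B, 2-aligned)
32..33  h  (1B, 1-aligned)
33..34  -- padding (1B)
34..58  a  (24B, 2-aligned)
58..66  e  (8B, 2-aligned)
66..73  d  (7B, 1-aligned)
73..74  -- tail padding (1B)
sizeof = 74, alignof = 2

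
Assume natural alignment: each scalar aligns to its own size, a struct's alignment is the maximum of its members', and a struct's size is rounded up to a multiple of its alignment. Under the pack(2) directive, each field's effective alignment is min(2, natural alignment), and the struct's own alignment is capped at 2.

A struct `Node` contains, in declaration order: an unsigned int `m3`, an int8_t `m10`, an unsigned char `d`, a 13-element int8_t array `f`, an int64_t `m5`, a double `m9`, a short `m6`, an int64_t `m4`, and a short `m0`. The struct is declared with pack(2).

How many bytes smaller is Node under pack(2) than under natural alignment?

16

natural layout:
  0..4  m3  (4B, 4-aligned)
  4..5  m10  (1B, 1-aligned)
  5..6  d  (1B, 1-aligned)
  6..19  f  (13B, 1-aligned)
  19..24  -- padding (5B)
  24..32  m5  (8B, 8-aligned)
  32..40  m9  (8B, 8-aligned)
  40..42  m6  (2B, 2-aligned)
  42..48  -- padding (6B)
  48..56  m4  (8B, 8-aligned)
  56..58  m0  (2B, 2-aligned)
  58..64  -- tail padding (6B)
  sizeof = 64, alignof = 8
packed(2) layout:
  0..4  m3  (4B, 2-aligned)
  4..5  m10  (1B, 1-aligned)
  5..6  d  (1B, 1-aligned)
  6..19  f  (13B, 1-aligned)
  19..20  -- padding (1B)
  20..28  m5  (8B, 2-aligned)
  28..36  m9  (8B, 2-aligned)
  36..38  m6  (2B, 2-aligned)
  38..46  m4  (8B, 2-aligned)
  46..48  m0  (2B, 2-aligned)
  sizeof = 48, alignof = 2
64 − 48 = 16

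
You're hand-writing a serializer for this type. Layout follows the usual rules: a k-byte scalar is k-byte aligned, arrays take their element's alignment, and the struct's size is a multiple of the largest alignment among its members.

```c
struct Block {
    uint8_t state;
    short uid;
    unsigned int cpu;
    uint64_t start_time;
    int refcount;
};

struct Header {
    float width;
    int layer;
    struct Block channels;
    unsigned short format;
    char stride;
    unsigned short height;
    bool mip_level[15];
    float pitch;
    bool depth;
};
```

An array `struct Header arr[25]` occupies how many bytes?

Block: 0..1  state  (1B, 1-aligned); 1..2  -- padding (1B); 2..4  uid  (2B, 2-aligned); 4..8  cpu  (4B, 4-aligned); 8..16  start_time  (8B, 8-aligned); 16..20  refcount  (4B, 4-aligned); 20..24  -- tail padding (4B); sizeof = 24, alignof = 8
0..4  width  (4B, 4-aligned)
4..8  layer  (4B, 4-aligned)
8..32  channels  (24B, 8-aligned)
32..34  format  (2B, 2-aligned)
34..35  stride  (1B, 1-aligned)
35..36  -- padding (1B)
36..38  height  (2B, 2-aligned)
38..53  mip_level  (15B, 1-aligned)
53..56  -- padding (3B)
56..60  pitch  (4B, 4-aligned)
60..61  depth  (1B, 1-aligned)
61..64  -- tail padding (3B)
sizeof = 64, alignof = 8
array of 25: 25 × 64 = 1600

1600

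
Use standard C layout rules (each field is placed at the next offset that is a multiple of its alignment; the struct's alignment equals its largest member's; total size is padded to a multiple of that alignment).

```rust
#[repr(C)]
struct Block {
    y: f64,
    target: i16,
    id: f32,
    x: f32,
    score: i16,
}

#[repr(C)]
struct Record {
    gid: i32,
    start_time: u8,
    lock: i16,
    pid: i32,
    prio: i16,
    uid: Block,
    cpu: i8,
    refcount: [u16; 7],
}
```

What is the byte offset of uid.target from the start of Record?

Block: @0: y [8B, align 8] → 8; @8: target [2B, align 2] → 10; +2 pad (align 4); @12: id [4B, align 4] → 16; @16: x [4B, align 4] → 20; @20: score [2B, align 2] → 22; +2 tail pad (align 8); size 24, align 8
@0: gid [4B, align 4] → 4
@4: start_time [1B, align 1] → 5
+1 pad (align 2)
@6: lock [2B, align 2] → 8
@8: pid [4B, align 4] → 12
@12: prio [2B, align 2] → 14
+2 pad (align 8)
@16: uid [24B, align 8] → 40
within Block: target at 8
16 + 8 = 24

24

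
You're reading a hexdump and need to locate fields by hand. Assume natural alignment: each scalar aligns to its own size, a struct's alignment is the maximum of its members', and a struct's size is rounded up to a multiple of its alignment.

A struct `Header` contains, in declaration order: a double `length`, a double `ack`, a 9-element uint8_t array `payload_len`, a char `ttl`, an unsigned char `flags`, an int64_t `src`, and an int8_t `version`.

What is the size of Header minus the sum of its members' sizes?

length at 0 (size 8, align 8) → ends 8
ack at 8 (size 8, align 8) → ends 16
payload_len at 16 (size 9, align 1) → ends 25
ttl at 25 (size 1, align 1) → ends 26
flags at 26 (size 1, align 1) → ends 27
pad 5 to align 8 for src
src at 32 (size 8, align 8) → ends 40
version at 40 (size 1, align 1) → ends 41
tail pad 7 to reach multiple of 8
total 48 bytes, alignment 8
data bytes 36, size 48 → padding 12

12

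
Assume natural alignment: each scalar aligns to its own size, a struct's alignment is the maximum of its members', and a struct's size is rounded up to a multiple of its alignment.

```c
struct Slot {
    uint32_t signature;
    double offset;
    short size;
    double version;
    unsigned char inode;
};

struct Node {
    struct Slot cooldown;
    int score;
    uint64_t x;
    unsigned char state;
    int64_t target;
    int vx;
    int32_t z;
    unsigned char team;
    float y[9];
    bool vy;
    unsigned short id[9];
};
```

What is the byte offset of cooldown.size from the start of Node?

16

Slot: 0..4  signature  (4B, 4-aligned); 4..8  -- padding (4B); 8..16  offset  (8B, 8-aligned); 16..18  size  (2B, 2-aligned); 18..24  -- padding (6B); 24..32  version  (8B, 8-aligned); 32..33  inode  (1B, 1-aligned); 33..40  -- tail padding (7B); sizeof = 40, alignof = 8
0..40  cooldown  (40B, 8-aligned)
within Slot: size at 16
0 + 16 = 16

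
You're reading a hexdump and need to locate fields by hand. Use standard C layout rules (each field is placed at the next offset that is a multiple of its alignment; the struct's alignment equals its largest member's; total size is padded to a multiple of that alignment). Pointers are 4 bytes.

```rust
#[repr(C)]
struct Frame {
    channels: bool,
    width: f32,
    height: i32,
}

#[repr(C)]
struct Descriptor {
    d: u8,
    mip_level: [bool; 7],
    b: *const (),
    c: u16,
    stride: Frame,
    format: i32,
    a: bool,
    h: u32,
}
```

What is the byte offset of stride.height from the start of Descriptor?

Frame: @0: channels [1B, align 1] → 1; +3 pad (align 4); @4: width [4B, align 4] → 8; @8: height [4B, align 4] → 12; size 12, align 4
@0: d [1B, align 1] → 1
@1: mip_level [7B, align 1] → 8
@8: b [4B, align 4] → 12
@12: c [2B, align 2] → 14
+2 pad (align 4)
@16: stride [12B, align 4] → 28
within Frame: height at 8
16 + 8 = 24

24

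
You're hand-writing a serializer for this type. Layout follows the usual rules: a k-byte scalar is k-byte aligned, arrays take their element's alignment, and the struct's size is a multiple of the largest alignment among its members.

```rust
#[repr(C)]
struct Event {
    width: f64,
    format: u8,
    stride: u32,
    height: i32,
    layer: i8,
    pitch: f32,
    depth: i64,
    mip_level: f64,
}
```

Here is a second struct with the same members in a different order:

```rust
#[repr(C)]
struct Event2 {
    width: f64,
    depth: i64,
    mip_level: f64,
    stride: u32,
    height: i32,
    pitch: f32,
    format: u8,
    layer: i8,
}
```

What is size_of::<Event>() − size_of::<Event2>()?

8

@0: width [8B, align 8] → 8
@8: format [1B, align 1] → 9
+3 pad (align 4)
@12: stride [4B, align 4] → 16
@16: height [4B, align 4] → 20
@20: layer [1B, align 1] → 21
+3 pad (align 4)
@24: pitch [4B, align 4] → 28
+4 pad (align 8)
@32: depth [8B, align 8] → 40
@40: mip_level [8B, align 8] → 48
size 48, align 8
— Event2 —
@0: width [8B, align 8] → 8
@8: depth [8B, align 8] → 16
@16: mip_level [8B, align 8] → 24
@24: stride [4B, align 4] → 28
@28: height [4B, align 4] → 32
@32: pitch [4B, align 4] → 36
@36: format [1B, align 1] → 37
@37: layer [1B, align 1] → 38
+2 tail pad (align 8)
size 40, align 8
48 − 40 = 8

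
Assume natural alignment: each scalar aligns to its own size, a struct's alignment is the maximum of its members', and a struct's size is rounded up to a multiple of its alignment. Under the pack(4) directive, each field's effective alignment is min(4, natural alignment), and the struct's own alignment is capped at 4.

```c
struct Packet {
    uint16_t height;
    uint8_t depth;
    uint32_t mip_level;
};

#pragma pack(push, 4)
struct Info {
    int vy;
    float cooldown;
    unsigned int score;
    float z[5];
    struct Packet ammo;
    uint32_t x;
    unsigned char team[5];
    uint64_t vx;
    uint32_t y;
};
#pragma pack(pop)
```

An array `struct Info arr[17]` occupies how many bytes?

1088

Packet: @0: height [2B, align 2] → 2; @2: depth [1B, align 1] → 3; +1 pad (align 4); @4: mip_level [4B, align 4] → 8; size 8, align 4
@0: vy [4B, align 4] → 4
@4: cooldown [4B, align 4] → 8
@8: score [4B, align 4] → 12
@12: z [20B, align 4] → 32
@32: ammo [8B, align 4] → 40
@40: x [4B, align 4] → 44
@44: team [5B, align 1] → 49
+3 pad (align 4)
@52: vx [8B, align 4] → 60
@60: y [4B, align 4] → 64
size 64, align 4
array of 17: 17 × 64 = 1088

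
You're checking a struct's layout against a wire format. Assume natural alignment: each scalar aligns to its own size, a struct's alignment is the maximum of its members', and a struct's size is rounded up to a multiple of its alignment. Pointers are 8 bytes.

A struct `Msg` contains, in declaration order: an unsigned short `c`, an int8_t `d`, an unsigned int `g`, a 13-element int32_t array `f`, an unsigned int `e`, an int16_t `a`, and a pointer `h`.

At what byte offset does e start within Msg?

60

0..2  c  (2B, 2-aligned)
2..3  d  (1B, 1-aligned)
3..4  -- padding (1B)
4..8  g  (4B, 4-aligned)
8..60  f  (52B, 4-aligned)
60..64  e  (4B, 4-aligned)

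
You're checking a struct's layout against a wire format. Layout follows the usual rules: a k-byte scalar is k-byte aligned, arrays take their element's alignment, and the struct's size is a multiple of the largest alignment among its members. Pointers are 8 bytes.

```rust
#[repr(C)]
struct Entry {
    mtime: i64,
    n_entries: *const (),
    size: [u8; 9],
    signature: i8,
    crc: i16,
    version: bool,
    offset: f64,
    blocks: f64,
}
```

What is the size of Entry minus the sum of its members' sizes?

3

0..8  mtime  (8B, 8-aligned)
8..16  n_entries  (8B, 8-aligned)
16..25  size  (9B, 1-aligned)
25..26  signature  (1B, 1-aligned)
26..28  crc  (2B, 2-aligned)
28..29  version  (1B, 1-aligned)
29..32  -- padding (3B)
32..40  offset  (8B, 8-aligned)
40..48  blocks  (8B, 8-aligned)
sizeof = 48, alignof = 8
data bytes 45, size 48 → padding 3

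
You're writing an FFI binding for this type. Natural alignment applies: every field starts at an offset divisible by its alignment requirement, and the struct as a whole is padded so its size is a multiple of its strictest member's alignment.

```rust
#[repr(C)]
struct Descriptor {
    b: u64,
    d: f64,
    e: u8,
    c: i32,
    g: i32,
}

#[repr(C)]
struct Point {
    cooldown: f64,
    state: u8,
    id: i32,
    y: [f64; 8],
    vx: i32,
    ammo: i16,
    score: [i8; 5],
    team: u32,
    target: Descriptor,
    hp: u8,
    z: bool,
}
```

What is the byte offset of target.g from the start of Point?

120

Descriptor: 0..8  b  (8B, 8-aligned); 8..16  d  (8B, 8-aligned); 16..17  e  (1B, 1-aligned); 17..20  -- padding (3B); 20..24  c  (4B, 4-aligned); 24..28  g  (4B, 4-aligned); 28..32  -- tail padding (4B); sizeof = 32, alignof = 8
0..8  cooldown  (8B, 8-aligned)
8..9  state  (1B, 1-aligned)
9..12  -- padding (3B)
12..16  id  (4B, 4-aligned)
16..80  y  (64B, 8-aligned)
80..84  vx  (4B, 4-aligned)
84..86  ammo  (2B, 2-aligned)
86..91  score  (5B, 1-aligned)
91..92  -- padding (1B)
92..96  team  (4B, 4-aligned)
96..128  target  (32B, 8-aligned)
within Descriptor: g at 24
96 + 24 = 120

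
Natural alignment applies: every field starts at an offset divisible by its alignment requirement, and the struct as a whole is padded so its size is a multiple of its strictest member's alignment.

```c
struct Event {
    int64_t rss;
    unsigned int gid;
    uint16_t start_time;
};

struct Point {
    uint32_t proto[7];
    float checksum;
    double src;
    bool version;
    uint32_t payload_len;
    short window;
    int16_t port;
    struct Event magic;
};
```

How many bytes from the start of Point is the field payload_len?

Event: rss at 0 (size 8, align 8) → ends 8; gid at 8 (size 4, align 4) → ends 12; start_time at 12 (size 2, align 2) → ends 14; tail pad 2 to reach multiple of 8; total 16 bytes, alignment 8
proto at 0 (size 28, align 4) → ends 28
checksum at 28 (size 4, align 4) → ends 32
src at 32 (size 8, align 8) → ends 40
version at 40 (size 1, align 1) → ends 41
pad 3 to align 4 for payload_len
payload_len at 44 (size 4, align 4) → ends 48

44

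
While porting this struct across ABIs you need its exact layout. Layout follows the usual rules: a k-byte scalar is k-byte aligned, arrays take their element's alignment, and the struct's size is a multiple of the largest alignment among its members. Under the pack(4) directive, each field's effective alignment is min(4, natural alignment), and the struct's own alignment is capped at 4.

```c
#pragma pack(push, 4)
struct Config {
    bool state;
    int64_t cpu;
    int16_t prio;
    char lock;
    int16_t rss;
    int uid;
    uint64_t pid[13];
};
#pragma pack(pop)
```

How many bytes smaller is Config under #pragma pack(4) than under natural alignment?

8

natural layout:
  0..1  state  (1B, 1-aligned)
  1..8  -- padding (7B)
  8..16  cpu  (8B, 8-aligned)
  16..18  prio  (2B, 2-aligned)
  18..19  lock  (1B, 1-aligned)
  19..20  -- padding (1B)
  20..22  rss  (2B, 2-aligned)
  22..24  -- padding (2B)
  24..28  uid  (4B, 4-aligned)
  28..32  -- padding (4B)
  32..136  pid  (104B, 8-aligned)
  sizeof = 136, alignof = 8
packed(4) layout:
  0..1  state  (1B, 1-aligned)
  1..4  -- padding (3B)
  4..12  cpu  (8B, 4-aligned)
  12..14  prio  (2B, 2-aligned)
  14..15  lock  (1B, 1-aligned)
  15..16  -- padding (1B)
  16..18  rss  (2B, 2-aligned)
  18..20  -- padding (2B)
  20..24  uid  (4B, 4-aligned)
  24..128  pid  (104B, 4-aligned)
  sizeof = 128, alignof = 4
136 − 128 = 8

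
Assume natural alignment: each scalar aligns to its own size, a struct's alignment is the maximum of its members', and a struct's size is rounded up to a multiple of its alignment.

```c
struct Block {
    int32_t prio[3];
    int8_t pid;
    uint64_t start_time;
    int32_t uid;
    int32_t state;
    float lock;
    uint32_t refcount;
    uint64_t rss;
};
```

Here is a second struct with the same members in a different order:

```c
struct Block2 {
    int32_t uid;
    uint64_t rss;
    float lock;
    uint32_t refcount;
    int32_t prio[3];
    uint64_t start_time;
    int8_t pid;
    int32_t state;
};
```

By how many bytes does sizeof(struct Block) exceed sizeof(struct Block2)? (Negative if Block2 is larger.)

0..12  prio  (12B, 4-aligned)
12..13  pid  (1B, 1-aligned)
13..16  -- padding (3B)
16..24  start_time  (8B, 8-aligned)
24..28  uid  (4B, 4-aligned)
28..32  state  (4B, 4-aligned)
32..36  lock  (4B, 4-aligned)
36..40  refcount  (4B, 4-aligned)
40..48  rss  (8B, 8-aligned)
sizeof = 48, alignof = 8
— Block2 —
0..4  uid  (4B, 4-aligned)
4..8  -- padding (4B)
8..16  rss  (8B, 8-aligned)
16..20  lock  (4B, 4-aligned)
20..24  refcount  (4B, 4-aligned)
24..36  prio  (12B, 4-aligned)
36..40  -- padding (4B)
40..48  start_time  (8B, 8-aligned)
48..49  pid  (1B, 1-aligned)
49..52  -- padding (3B)
52..56  state  (4B, 4-aligned)
sizeof = 56, alignof = 8
48 − 56 = -8

-8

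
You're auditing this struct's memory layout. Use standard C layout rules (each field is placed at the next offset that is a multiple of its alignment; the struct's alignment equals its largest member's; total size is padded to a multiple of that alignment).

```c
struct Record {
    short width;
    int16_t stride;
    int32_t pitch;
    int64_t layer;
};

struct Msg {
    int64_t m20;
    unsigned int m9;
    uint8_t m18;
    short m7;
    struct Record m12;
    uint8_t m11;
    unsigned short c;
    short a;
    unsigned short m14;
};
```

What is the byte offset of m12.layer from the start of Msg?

24

Record: 0..2  width  (2B, 2-aligned); 2..4  stride  (2B, 2-aligned); 4..8  pitch  (4B, 4-aligned); 8..16  layer  (8B, 8-aligned); sizeof = 16, alignof = 8
0..8  m20  (8B, 8-aligned)
8..12  m9  (4B, 4-aligned)
12..13  m18  (1B, 1-aligned)
13..14  -- padding (1B)
14..16  m7  (2B, 2-aligned)
16..32  m12  (16B, 8-aligned)
within Record: layer at 8
16 + 8 = 24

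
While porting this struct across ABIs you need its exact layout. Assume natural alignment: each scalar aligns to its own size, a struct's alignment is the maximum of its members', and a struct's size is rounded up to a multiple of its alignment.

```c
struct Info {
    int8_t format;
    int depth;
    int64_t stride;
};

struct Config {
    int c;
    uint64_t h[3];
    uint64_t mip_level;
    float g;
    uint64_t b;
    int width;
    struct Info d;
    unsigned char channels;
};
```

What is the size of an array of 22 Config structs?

1936

Info: 0..1  format  (1B, 1-aligned); 1..4  -- padding (3B); 4..8  depth  (4B, 4-aligned); 8..16  stride  (8B, 8-aligned); sizeof = 16, alignof = 8
0..4  c  (4B, 4-aligned)
4..8  -- padding (4B)
8..32  h  (24B, 8-aligned)
32..40  mip_level  (8B, 8-aligned)
40..44  g  (4B, 4-aligned)
44..48  -- padding (4B)
48..56  b  (8B, 8-aligned)
56..60  width  (4B, 4-aligned)
60..64  -- padding (4B)
64..80  d  (16B, 8-aligned)
80..81  channels  (1B, 1-aligned)
81..88  -- tail padding (7B)
sizeof = 88, alignof = 8
array of 22: 22 × 88 = 1936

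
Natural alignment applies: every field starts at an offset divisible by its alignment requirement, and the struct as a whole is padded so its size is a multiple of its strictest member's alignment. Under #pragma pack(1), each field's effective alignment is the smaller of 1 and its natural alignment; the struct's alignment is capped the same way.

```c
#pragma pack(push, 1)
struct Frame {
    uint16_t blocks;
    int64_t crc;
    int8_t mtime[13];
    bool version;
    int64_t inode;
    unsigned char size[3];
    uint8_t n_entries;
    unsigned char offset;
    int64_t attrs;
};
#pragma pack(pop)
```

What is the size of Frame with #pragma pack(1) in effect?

blocks at 0 (size 2, align 1) → ends 2
crc at 2 (size 8, align 1) → ends 10
mtime at 10 (size 13, align 1) → ends 23
version at 23 (size 1, align 1) → ends 24
inode at 24 (size 8, align 1) → ends 32
size at 32 (size 3, align 1) → ends 35
n_entries at 35 (size 1, align 1) → ends 36
offset at 36 (size 1, align 1) → ends 37
attrs at 37 (size 8, align 1) → ends 45
total 45 bytes, alignment 1

45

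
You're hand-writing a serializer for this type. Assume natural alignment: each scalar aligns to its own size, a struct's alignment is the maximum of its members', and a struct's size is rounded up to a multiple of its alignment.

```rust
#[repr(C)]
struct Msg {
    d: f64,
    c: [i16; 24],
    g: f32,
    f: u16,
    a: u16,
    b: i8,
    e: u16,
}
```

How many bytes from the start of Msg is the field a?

62

0..8  d  (8B, 8-aligned)
8..56  c  (48B, 2-aligned)
56..60  g  (4B, 4-aligned)
60..62  f  (2B, 2-aligned)
62..64  a  (2B, 2-aligned)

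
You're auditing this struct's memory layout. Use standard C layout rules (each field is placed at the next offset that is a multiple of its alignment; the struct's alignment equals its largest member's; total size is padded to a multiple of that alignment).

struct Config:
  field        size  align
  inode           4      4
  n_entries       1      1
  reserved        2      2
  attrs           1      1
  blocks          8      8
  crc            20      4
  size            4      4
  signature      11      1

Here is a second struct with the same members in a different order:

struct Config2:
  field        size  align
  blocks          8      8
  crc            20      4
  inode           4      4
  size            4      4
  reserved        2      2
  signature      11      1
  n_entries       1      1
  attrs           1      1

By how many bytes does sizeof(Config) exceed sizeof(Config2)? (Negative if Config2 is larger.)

@0: inode [4B, align 4] → 4
@4: n_entries [1B, align 1] → 5
+1 pad (align 2)
@6: reserved [2B, align 2] → 8
@8: attrs [1B, align 1] → 9
+7 pad (align 8)
@16: blocks [8B, align 8] → 24
@24: crc [20B, align 4] → 44
@44: size [4B, align 4] → 48
@48: signature [11B, align 1] → 59
+5 tail pad (align 8)
size 64, align 8
— Config2 —
@0: blocks [8B, align 8] → 8
@8: crc [20B, align 4] → 28
@28: inode [4B, align 4] → 32
@32: size [4B, align 4] → 36
@36: reserved [2B, align 2] → 38
@38: signature [11B, align 1] → 49
@49: n_entries [1B, align 1] → 50
@50: attrs [1B, align 1] → 51
+5 tail pad (align 8)
size 56, align 8
64 − 56 = 8

8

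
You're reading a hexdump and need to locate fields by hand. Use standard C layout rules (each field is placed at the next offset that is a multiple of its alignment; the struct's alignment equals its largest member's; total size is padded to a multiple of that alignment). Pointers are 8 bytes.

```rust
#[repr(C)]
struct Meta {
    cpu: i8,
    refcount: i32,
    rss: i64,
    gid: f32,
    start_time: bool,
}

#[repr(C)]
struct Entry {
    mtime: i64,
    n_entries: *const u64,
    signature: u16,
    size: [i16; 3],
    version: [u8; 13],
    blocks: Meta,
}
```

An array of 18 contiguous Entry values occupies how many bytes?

1152

Meta: 0..1  cpu  (1B, 1-aligned); 1..4  -- padding (3B); 4..8  refcount  (4B, 4-aligned); 8..16  rss  (8B, 8-aligned); 16..20  gid  (4B, 4-aligned); 20..21  start_time  (1B, 1-aligned); 21..24  -- tail padding (3B); sizeof = 24, alignof = 8
0..8  mtime  (8B, 8-aligned)
8..16  n_entries  (8B, 8-aligned)
16..18  signature  (2B, 2-aligned)
18..24  size  (6B, 2-aligned)
24..37  version  (13B, 1-aligned)
37..40  -- padding (3B)
40..64  blocks  (24B, 8-aligned)
sizeof = 64, alignof = 8
array of 18: 18 × 64 = 1152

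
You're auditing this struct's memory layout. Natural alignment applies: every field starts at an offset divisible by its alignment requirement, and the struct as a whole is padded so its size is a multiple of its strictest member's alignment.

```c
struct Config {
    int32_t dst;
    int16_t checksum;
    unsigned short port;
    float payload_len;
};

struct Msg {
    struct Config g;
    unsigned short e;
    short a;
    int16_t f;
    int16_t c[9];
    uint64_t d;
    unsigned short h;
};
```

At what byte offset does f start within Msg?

16

Config: dst at 0 (size 4, align 4) → ends 4; checksum at 4 (size 2, align 2) → ends 6; port at 6 (size 2, align 2) → ends 8; payload_len at 8 (size 4, align 4) → ends 12; total 12 bytes, alignment 4
g at 0 (size 12, align 4) → ends 12
e at 12 (size 2, align 2) → ends 14
a at 14 (size 2, align 2) → ends 16
f at 16 (size 2, align 2) → ends 18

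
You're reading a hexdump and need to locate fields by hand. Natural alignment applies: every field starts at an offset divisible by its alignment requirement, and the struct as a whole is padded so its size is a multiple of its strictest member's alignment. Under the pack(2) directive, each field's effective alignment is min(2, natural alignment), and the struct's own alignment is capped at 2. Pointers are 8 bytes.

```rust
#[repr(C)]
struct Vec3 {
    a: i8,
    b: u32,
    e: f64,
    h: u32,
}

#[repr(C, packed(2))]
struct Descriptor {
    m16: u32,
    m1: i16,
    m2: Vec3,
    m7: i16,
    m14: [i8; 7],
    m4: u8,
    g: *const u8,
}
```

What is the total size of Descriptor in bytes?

48

Vec3: 0..1  a  (1B, 1-aligned); 1..4  -- padding (3B); 4..8  b  (4B, 4-aligned); 8..16  e  (8B, 8-aligned); 16..20  h  (4B, 4-aligned); 20..24  -- tail padding (4B); sizeof = 24, alignof = 8
0..4  m16  (4B, 2-aligned)
4..6  m1  (2B, 2-aligned)
6..30  m2  (24B, 2-aligned)
30..32  m7  (2B, 2-aligned)
32..39  m14  (7B, 1-aligned)
39..40  m4  (1B, 1-aligned)
40..48  g  (8B, 2-aligned)
sizeof = 48, alignof = 2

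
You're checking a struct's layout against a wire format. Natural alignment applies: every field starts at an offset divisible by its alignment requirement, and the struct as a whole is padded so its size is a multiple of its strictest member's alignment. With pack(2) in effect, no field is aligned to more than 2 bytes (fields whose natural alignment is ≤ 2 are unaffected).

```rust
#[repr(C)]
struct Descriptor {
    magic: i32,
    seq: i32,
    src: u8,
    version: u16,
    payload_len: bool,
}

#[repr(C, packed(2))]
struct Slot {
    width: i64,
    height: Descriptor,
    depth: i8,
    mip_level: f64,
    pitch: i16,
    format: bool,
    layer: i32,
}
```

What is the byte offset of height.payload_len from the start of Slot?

Descriptor: @0: magic [4B, align 4] → 4; @4: seq [4B, align 4] → 8; @8: src [1B, align 1] → 9; +1 pad (align 2); @10: version [2B, align 2] → 12; @12: payload_len [1B, align 1] → 13; +3 tail pad (align 4); size 16, align 4
@0: width [8B, align 2] → 8
@8: height [16B, align 2] → 24
within Descriptor: payload_len at 12
8 + 12 = 20

20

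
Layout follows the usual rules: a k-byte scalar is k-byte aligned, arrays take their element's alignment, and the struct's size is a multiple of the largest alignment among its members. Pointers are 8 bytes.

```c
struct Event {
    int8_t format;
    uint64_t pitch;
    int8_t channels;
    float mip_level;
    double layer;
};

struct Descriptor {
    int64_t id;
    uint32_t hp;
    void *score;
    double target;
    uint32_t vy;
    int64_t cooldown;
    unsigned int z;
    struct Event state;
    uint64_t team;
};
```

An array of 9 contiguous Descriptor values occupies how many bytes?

Event: format at 0 (size 1, align 1) → ends 1; pad 7 to align 8 for pitch; pitch at 8 (size 8, align 8) → ends 16; channels at 16 (size 1, align 1) → ends 17; pad 3 to align 4 for mip_level; mip_level at 20 (size 4, align 4) → ends 24; layer at 24 (size 8, align 8) → ends 32; total 32 bytes, alignment 8
id at 0 (size 8, align 8) → ends 8
hp at 8 (size 4, align 4) → ends 12
pad 4 to align 8 for score
score at 16 (size 8, align 8) → ends 24
target at 24 (size 8, align 8) → ends 32
vy at 32 (size 4, align 4) → ends 36
pad 4 to align 8 for cooldown
cooldown at 40 (size 8, align 8) → ends 48
z at 48 (size 4, align 4) → ends 52
pad 4 to align 8 for state
state at 56 (size 32, align 8) → ends 88
team at 88 (size 8, align 8) → ends 96
total 96 bytes, alignment 8
array of 9: 9 × 96 = 864

864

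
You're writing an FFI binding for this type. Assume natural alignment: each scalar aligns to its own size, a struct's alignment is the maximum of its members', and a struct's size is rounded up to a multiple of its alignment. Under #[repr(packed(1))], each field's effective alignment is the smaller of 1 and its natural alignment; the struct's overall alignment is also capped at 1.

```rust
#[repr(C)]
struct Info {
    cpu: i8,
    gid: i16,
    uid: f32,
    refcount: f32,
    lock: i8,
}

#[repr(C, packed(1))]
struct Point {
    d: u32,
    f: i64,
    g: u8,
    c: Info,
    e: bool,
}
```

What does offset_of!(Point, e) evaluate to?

29

Info: @0: cpu [1B, align 1] → 1; +1 pad (align 2); @2: gid [2B, align 2] → 4; @4: uid [4B, align 4] → 8; @8: refcount [4B, align 4] → 12; @12: lock [1B, align 1] → 13; +3 tail pad (align 4); size 16, align 4
@0: d [4B, align 1] → 4
@4: f [8B, align 1] → 12
@12: g [1B, align 1] → 13
@13: c [16B, align 1] → 29
@29: e [1B, align 1] → 30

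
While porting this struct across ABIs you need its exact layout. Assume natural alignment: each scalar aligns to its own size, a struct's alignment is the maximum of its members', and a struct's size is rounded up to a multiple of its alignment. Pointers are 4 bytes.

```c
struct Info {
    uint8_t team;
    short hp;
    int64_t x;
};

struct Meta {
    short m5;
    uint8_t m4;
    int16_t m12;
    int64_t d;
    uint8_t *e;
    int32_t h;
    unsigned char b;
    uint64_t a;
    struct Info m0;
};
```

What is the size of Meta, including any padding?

56 bytes

Info: team at 0 (size 1, align 1) → ends 1; pad 1 to align 2 for hp; hp at 2 (size 2, align 2) → ends 4; pad 4 to align 8 for x; x at 8 (size 8, align 8) → ends 16; total 16 bytes, alignment 8
m5 at 0 (size 2, align 2) → ends 2
m4 at 2 (size 1, align 1) → ends 3
pad 1 to align 2 for m12
m12 at 4 (size 2, align 2) → ends 6
pad 2 to align 8 for d
d at 8 (size 8, align 8) → ends 16
e at 16 (size 4, align 4) → ends 20
h at 20 (size 4, align 4) → ends 24
b at 24 (size 1, align 1) → ends 25
pad 7 to align 8 for a
a at 32 (size 8, align 8) → ends 40
m0 at 40 (size 16, align 8) → ends 56
total 56 bytes, alignment 8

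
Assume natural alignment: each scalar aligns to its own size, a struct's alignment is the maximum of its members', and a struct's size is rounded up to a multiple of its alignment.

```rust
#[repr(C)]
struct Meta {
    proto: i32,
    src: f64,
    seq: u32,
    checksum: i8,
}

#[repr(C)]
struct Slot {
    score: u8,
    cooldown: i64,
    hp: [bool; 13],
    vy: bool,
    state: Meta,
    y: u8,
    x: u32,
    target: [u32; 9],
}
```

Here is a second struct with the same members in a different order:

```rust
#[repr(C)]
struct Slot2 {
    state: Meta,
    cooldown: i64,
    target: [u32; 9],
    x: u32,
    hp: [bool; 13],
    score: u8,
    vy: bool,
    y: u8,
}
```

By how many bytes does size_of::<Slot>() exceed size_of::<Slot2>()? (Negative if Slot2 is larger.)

16

Meta: 0..4  proto  (4B, 4-aligned); 4..8  -- padding (4B); 8..16  src  (8B, 8-aligned); 16..20  seq  (4B, 4-aligned); 20..21  checksum  (1B, 1-aligned); 21..24  -- tail padding (3B); sizeof = 24, alignof = 8
0..1  score  (1B, 1-aligned)
1..8  -- padding (7B)
8..16  cooldown  (8B, 8-aligned)
16..29  hp  (13B, 1-aligned)
29..30  vy  (1B, 1-aligned)
30..32  -- padding (2B)
32..56  state  (24B, 8-aligned)
56..57  y  (1B, 1-aligned)
57..60  -- padding (3B)
60..64  x  (4B, 4-aligned)
64..100  target  (36B, 4-aligned)
100..104  -- tail padding (4B)
sizeof = 104, alignof = 8
— Slot2 —
0..24  state  (24B, 8-aligned)
24..32  cooldown  (8B, 8-aligned)
32..68  target  (36B, 4-aligned)
68..72  x  (4B, 4-aligned)
72..85  hp  (13B, 1-aligned)
85..86  score  (1B, 1-aligned)
86..87  vy  (1B, 1-aligned)
87..88  y  (1B, 1-aligned)
sizeof = 88, alignof = 8
104 − 88 = 16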